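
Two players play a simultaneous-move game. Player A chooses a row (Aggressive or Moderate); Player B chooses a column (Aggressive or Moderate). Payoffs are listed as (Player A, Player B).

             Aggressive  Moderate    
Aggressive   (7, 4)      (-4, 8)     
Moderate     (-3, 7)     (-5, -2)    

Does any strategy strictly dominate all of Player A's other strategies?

Aggressive

Check whether one of Player A's strategies beats all alternatives regardless of what the opponent does.
Aggressive strictly dominates: vs Aggressive: 7 > -3; vs Moderate: -4 > -5.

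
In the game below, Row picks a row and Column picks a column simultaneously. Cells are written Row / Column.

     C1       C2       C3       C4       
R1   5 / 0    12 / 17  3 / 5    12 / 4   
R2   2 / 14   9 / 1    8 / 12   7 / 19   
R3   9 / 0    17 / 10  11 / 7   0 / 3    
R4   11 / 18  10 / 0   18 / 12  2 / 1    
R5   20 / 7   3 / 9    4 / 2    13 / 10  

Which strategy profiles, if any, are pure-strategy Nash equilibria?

Check mutual best responses: a cell is a NE iff neither player can gain by unilaterally deviating.
Row's best responses — vs C1: R5 (payoff 20); vs C2: R3 (payoff 17); vs C3: R4 (payoff 18); vs C4: R5 (payoff 13).
Column's best responses — vs R1: C2 (payoff 17); vs R2: C4 (payoff 19); vs R3: C2 (payoff 10); vs R4: C1 (payoff 18); vs R5: C4 (payoff 10).
Mutual best responses occur at (R3, C2) and (R5, C4); at each, neither player gains by switching.

(R3, C2) and (R5, C4)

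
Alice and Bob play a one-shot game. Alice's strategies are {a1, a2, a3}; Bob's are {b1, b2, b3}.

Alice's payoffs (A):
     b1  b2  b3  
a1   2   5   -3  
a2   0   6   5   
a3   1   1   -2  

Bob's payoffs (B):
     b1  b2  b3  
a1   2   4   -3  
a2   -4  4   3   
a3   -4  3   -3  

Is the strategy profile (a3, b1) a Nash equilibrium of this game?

No

Holding Bob at b1: Alice gets 1 from a3 but could get 2 by switching to a1. Alice has a profitable deviation.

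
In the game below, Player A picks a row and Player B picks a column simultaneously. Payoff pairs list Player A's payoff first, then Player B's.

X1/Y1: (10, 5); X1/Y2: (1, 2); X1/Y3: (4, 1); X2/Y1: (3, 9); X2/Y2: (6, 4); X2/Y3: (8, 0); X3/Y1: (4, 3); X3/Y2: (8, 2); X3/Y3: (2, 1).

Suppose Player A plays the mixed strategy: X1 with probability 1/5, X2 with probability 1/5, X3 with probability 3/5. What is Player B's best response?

Player B's best reply maximizes expected payoff against the mix.
Y1: (1/5)·5 + (1/5)·9 + (3/5)·3 = 23/5
Y2: (1/5)·2 + (1/5)·4 + (3/5)·2 = 12/5
Y3: (1/5)·1 + (1/5)·0 + (3/5)·1 = 4/5
Highest expected payoff is 23/5, from Y1.

Y1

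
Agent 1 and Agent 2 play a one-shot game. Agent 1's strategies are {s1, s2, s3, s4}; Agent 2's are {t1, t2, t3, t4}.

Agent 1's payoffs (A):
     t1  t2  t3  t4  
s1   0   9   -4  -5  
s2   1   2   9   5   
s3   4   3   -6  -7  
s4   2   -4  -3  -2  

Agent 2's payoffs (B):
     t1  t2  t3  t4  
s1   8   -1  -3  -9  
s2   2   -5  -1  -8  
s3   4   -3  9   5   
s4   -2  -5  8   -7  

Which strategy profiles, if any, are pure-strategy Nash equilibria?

No pure-strategy Nash equilibrium

A profile is a Nash equilibrium when each player is best-responding to the other.
Agent 1's best responses — vs t1: s3 (payoff 4); vs t2: s1 (payoff 9); vs t3: s2 (payoff 9); vs t4: s2 (payoff 5).
Agent 2's best responses — vs s1: t1 (payoff 8); vs s2: t1 (payoff 2); vs s3: t3 (payoff 9); vs s4: t3 (payoff 8).
No cell has both players best-responding. For instance, Agent 1's best reply to t2 is s1, but against s1 Agent 2 prefers t1 over t2.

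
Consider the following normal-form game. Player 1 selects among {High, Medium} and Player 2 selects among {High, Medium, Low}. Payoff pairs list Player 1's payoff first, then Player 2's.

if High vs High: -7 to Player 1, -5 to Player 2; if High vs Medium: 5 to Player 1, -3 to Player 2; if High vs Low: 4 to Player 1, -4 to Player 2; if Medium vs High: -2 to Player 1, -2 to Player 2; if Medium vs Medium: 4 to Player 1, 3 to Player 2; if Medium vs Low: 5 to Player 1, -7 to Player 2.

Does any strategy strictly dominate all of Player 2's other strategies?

Check whether one of Player 2's strategies beats all alternatives regardless of what the opponent does.
Medium strictly dominates: vs High: -3 > each of {-5, -4}; vs Medium: 3 > each of {-2, -7}.

Medium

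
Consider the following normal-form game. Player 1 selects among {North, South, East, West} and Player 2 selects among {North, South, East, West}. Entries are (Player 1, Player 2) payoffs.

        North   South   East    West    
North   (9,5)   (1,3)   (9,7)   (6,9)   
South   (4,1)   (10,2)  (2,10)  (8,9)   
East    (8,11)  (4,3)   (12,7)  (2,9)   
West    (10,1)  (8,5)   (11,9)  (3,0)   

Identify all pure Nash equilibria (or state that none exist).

None

Check mutual best responses: a cell is a NE iff neither player can gain by unilaterally deviating.
Player 1's best responses — vs North: West (payoff 10); vs South: South (payoff 10); vs East: East (payoff 12); vs West: South (payoff 8).
Player 2's best responses — vs North: West (payoff 9); vs South: East (payoff 10); vs East: North (payoff 11); vs West: East (payoff 9).
No cell has both players best-responding. For instance, Player 1's best reply to East is East, but against East Player 2 prefers North over East.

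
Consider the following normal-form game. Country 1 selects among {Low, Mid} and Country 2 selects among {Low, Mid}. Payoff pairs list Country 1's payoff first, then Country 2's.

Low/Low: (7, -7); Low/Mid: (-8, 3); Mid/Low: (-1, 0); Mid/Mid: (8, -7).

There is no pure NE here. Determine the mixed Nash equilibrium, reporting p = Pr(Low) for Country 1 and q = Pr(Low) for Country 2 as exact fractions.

p = 7/17, q = 2/3

In a mixed NE each player is indifferent between their pure strategies, so the opponent's mix sets the indifference.
Country 2 indifferent between Low and Mid: p·(-7) + (1−p)·0 = p·3 + (1−p)·(-7) ⟹ 0 + (-7)p = (-7) + 10p ⟹ p = 7/17.
Country 1 indifferent between Low and Mid: q·7 + (1−q)·(-8) = q·(-1) + (1−q)·8 ⟹ (-8) + 15q = 8 + (-9)q ⟹ q = 2/3.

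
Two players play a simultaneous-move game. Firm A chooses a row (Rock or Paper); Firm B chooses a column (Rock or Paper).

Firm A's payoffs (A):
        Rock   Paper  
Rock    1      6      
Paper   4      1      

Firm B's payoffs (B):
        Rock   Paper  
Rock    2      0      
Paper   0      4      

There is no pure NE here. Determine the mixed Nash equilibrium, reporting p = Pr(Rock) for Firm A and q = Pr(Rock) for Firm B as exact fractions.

p = 2/3, q = 5/8

In a mixed NE each player is indifferent between their pure strategies, so the opponent's mix sets the indifference.
Firm B indifferent between Rock and Paper: p·2 + (1−p)·0 = p·0 + (1−p)·4 ⟹ 0 + 2p = 4 + (-4)p ⟹ p = 2/3.
Firm A indifferent between Rock and Paper: q·1 + (1−q)·6 = q·4 + (1−q)·1 ⟹ 6 + (-5)q = 1 + 3q ⟹ q = 5/8.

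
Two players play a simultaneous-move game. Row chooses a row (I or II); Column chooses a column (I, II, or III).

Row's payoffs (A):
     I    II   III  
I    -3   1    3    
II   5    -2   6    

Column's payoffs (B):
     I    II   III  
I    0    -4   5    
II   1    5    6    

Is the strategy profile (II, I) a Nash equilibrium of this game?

No

Holding Column at I: Row gets 5 from II, versus -3 from I. No profitable deviation for Row.
Holding Row at II: Column gets 1 from I but could get 6 by switching to III. Column has a profitable deviation.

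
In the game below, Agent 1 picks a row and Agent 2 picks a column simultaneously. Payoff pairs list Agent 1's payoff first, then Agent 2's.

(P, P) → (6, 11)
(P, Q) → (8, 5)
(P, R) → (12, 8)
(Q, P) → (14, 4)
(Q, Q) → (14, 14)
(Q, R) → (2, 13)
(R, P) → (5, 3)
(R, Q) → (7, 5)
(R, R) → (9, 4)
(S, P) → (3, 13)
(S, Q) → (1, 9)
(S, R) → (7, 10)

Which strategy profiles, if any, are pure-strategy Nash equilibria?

(Q, Q)

Check mutual best responses: a cell is a NE iff neither player can gain by unilaterally deviating.
Agent 1's best responses — vs P: Q (payoff 14); vs Q: Q (payoff 14); vs R: P (payoff 12).
Agent 2's best responses — vs P: P (payoff 11); vs Q: Q (payoff 14); vs R: Q (payoff 5); vs S: P (payoff 13).
The only mutual best response is (Q, Q); neither player gains by switching there.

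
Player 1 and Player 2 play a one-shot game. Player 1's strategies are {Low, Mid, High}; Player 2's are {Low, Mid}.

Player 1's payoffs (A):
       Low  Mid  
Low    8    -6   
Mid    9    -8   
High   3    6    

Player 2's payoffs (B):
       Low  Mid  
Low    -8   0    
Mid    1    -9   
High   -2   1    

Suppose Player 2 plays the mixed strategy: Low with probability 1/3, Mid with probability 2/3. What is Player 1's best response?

High

Player 1's best reply maximizes expected payoff against the mix.
Low: (1/3)·8 + (2/3)·(-6) = -4/3
Mid: (1/3)·9 + (2/3)·(-8) = -7/3
High: (1/3)·3 + (2/3)·6 = 5
Highest expected payoff is 5, from High.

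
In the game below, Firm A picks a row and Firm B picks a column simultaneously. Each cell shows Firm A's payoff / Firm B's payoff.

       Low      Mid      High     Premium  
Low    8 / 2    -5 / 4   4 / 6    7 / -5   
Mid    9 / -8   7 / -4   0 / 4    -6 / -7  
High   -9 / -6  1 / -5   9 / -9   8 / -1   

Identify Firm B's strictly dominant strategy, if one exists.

Check whether one of Firm B's strategies beats all alternatives regardless of what the opponent does.
Low is not dominant: against Low, Mid gives 4 > 2.
Mid is not dominant: against Low, High gives 6 > 4.
High is not dominant: against High, Low gives -6 > -9.
Premium is not dominant: against Low, Low gives 2 > -5.
No single strategy is best against every opponent action.

No strictly dominant strategy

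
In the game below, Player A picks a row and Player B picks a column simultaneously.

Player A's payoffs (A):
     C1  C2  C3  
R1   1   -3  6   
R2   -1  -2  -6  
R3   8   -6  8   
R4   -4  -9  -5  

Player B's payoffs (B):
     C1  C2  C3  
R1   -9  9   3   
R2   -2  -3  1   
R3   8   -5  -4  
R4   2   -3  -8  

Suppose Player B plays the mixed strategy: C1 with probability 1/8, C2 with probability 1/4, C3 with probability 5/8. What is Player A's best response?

Compute Player A's expected payoff from each pure strategy against the given mix.
R1: (1/8)·1 + (1/4)·(-3) + (5/8)·6 = 25/8
R2: (1/8)·(-1) + (1/4)·(-2) + (5/8)·(-6) = -35/8
R3: (1/8)·8 + (1/4)·(-6) + (5/8)·8 = 9/2
R4: (1/8)·(-4) + (1/4)·(-9) + (5/8)·(-5) = -47/8
Highest expected payoff is 9/2, from R3.

R3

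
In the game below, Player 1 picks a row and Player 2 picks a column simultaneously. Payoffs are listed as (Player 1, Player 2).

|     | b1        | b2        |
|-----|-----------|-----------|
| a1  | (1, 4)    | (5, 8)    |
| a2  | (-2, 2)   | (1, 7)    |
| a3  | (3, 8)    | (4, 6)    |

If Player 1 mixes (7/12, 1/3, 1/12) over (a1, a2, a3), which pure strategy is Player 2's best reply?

Compute Player 2's expected payoff from each pure strategy against the given mix.
b1: (7/12)·4 + (1/3)·2 + (1/12)·8 = 11/3
b2: (7/12)·8 + (1/3)·7 + (1/12)·6 = 15/2
Highest expected payoff is 15/2, from b2.

b2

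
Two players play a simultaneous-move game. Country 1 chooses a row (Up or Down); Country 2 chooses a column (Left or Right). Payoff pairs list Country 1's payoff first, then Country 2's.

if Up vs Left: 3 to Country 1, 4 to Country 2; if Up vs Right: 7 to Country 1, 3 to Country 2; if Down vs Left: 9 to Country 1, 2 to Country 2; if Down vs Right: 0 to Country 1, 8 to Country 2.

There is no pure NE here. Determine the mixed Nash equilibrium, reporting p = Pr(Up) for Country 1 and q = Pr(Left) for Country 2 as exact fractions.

Each player's mixing probability is pinned down by making the *other* player indifferent.
Country 2 indifferent between Left and Right: p·4 + (1−p)·2 = p·3 + (1−p)·8 ⟹ 2 + 2p = 8 + (-5)p ⟹ p = 6/7.
Country 1 indifferent between Up and Down: q·3 + (1−q)·7 = q·9 + (1−q)·0 ⟹ 7 + (-4)q = 0 + 9q ⟹ q = 7/13.

p = 6/7, q = 7/13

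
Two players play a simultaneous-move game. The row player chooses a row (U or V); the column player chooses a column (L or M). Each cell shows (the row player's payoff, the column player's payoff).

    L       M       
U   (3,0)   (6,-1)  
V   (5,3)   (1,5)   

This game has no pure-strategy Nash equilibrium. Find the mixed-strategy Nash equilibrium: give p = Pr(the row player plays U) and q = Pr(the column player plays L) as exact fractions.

p = 2/3, q = 5/7

Each player's mixing probability is pinned down by making the *other* player indifferent.
The column player indifferent between L and M: p·0 + (1−p)·3 = p·(-1) + (1−p)·5 ⟹ 3 + (-3)p = 5 + (-6)p ⟹ p = 2/3.
The row player indifferent between U and V: q·3 + (1−q)·6 = q·5 + (1−q)·1 ⟹ 6 + (-3)q = 1 + 4q ⟹ q = 5/7.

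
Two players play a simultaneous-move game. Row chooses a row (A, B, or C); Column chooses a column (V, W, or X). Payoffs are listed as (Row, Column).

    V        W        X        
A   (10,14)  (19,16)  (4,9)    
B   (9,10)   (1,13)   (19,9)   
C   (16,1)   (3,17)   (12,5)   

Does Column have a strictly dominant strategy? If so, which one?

A strategy is strictly dominant if it gives Column a strictly higher payoff than every other strategy, against every choice by the opponent.
W strictly dominates: vs A: 16 > each of {14, 9}; vs B: 13 > each of {10, 9}; vs C: 17 > each of {1, 5}.

W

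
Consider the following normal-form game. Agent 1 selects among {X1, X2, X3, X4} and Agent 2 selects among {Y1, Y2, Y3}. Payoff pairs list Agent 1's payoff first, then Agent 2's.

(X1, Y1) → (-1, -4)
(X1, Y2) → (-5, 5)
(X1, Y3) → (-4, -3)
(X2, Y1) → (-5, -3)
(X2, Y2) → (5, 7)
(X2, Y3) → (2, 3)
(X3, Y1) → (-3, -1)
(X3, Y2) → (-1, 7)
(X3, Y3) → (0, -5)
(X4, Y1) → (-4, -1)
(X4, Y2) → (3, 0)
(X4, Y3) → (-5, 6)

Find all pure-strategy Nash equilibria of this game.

A profile is a Nash equilibrium when each player is best-responding to the other.
Agent 1's best responses — vs Y1: X1 (payoff -1); vs Y2: X2 (payoff 5); vs Y3: X2 (payoff 2).
Agent 2's best responses — vs X1: Y2 (payoff 5); vs X2: Y2 (payoff 7); vs X3: Y2 (payoff 7); vs X4: Y3 (payoff 6).
The only mutual best response is (X2, Y2); neither player gains by switching there.

(X2, Y2)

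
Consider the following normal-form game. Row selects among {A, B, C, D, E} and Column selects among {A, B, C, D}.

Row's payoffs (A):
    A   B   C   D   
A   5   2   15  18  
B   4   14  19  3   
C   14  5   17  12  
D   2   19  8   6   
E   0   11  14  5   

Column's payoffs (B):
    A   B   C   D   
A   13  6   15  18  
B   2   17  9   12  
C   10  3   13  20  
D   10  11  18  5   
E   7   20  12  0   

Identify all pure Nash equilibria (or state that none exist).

Find each player's best response to every opponent strategy; NE are the intersections.
Row's best responses — vs A: C (payoff 14); vs B: D (payoff 19); vs C: B (payoff 19); vs D: A (payoff 18).
Column's best responses — vs A: D (payoff 18); vs B: B (payoff 17); vs C: D (payoff 20); vs D: C (payoff 18); vs E: B (payoff 20).
The only mutual best response is (A, D); neither player gains by switching there.

(A, D)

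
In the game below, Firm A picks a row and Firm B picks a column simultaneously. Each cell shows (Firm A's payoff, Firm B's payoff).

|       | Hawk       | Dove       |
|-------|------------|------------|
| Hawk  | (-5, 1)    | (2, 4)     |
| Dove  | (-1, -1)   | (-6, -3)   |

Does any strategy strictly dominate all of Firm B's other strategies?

A strategy is strictly dominant if it gives Firm B a strictly higher payoff than every other strategy, against every choice by the opponent.
Hawk is not dominant: against Hawk, Dove gives 4 > 1.
Dove is not dominant: against Dove, Hawk gives -1 > -3.
No single strategy is best against every opponent action.

None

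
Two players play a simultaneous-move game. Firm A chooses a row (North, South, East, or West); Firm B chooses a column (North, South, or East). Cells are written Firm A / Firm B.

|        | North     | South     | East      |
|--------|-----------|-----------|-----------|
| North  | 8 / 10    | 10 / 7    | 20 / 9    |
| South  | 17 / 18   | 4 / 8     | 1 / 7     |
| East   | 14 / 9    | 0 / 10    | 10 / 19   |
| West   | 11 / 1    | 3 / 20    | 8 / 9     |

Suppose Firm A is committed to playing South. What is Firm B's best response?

With Firm A fixed at South, Firm B's payoffs are: North → 18, South → 8, East → 7.
The maximum is 18, achieved by North.

North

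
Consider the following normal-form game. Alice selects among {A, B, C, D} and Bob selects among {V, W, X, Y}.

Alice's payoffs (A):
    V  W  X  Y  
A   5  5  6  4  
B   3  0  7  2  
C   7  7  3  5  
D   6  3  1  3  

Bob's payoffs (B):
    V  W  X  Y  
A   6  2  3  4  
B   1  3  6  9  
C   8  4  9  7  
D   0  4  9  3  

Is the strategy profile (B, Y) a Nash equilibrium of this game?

No

Holding Bob at Y: Alice gets 2 from B but could get 5 by switching to C. Alice has a profitable deviation.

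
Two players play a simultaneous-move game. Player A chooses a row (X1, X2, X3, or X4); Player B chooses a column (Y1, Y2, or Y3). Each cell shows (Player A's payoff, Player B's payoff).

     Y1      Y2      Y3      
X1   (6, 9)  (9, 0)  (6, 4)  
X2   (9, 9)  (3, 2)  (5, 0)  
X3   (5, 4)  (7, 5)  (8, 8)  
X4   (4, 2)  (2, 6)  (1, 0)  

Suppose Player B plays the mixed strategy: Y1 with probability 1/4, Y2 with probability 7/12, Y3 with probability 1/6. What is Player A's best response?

X1

Compute Player A's expected payoff from each pure strategy against the given mix.
X1: (1/4)·6 + (7/12)·9 + (1/6)·6 = 31/4
X2: (1/4)·9 + (7/12)·3 + (1/6)·5 = 29/6
X3: (1/4)·5 + (7/12)·7 + (1/6)·8 = 20/3
X4: (1/4)·4 + (7/12)·2 + (1/6)·1 = 7/3
Highest expected payoff is 31/4, from X1.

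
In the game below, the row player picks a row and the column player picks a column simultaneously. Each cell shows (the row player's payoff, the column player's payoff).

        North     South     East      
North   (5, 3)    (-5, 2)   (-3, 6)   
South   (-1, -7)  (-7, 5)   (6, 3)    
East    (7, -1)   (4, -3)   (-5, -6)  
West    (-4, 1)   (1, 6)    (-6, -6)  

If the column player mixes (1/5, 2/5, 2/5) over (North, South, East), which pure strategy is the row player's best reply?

East

The row player's best reply maximizes expected payoff against the mix.
North: (1/5)·5 + (2/5)·(-5) + (2/5)·(-3) = -11/5
South: (1/5)·(-1) + (2/5)·(-7) + (2/5)·6 = -3/5
East: (1/5)·7 + (2/5)·4 + (2/5)·(-5) = 1
West: (1/5)·(-4) + (2/5)·1 + (2/5)·(-6) = -14/5
Highest expected payoff is 1, from East.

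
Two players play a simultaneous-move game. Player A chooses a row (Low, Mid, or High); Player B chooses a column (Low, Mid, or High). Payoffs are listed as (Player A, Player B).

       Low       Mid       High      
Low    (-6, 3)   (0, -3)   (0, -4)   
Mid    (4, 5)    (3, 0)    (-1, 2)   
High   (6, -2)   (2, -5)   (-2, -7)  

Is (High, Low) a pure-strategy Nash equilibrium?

Holding Player B at Low: Player A gets 6 from High, versus -6 from Low, 4 from Mid. No profitable deviation for Player A.
Holding Player A at High: Player B gets -2 from Low, versus -5 from Mid, -7 from High. No profitable deviation for Player B either.

Yes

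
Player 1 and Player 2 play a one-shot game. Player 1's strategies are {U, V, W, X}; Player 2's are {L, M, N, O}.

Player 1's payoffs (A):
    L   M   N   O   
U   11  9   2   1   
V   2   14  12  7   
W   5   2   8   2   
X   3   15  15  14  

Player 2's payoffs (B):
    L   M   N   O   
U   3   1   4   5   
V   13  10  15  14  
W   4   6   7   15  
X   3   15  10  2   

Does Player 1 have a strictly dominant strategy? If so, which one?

No strictly dominant strategy

Check whether one of Player 1's strategies beats all alternatives regardless of what the opponent does.
U is not dominant: against M, V gives 14 > 9.
V is not dominant: against L, U gives 11 > 2.
W is not dominant: against L, U gives 11 > 5.
X is not dominant: against L, U gives 11 > 3.
No single strategy is best against every opponent action.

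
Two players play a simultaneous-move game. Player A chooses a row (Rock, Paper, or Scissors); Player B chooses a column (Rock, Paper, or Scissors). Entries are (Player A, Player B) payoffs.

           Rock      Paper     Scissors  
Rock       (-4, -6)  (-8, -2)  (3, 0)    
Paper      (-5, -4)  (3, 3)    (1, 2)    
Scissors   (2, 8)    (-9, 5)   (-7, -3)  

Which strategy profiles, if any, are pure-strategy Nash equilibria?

(Rock, Scissors), (Paper, Paper), and (Scissors, Rock)

Find each player's best response to every opponent strategy; NE are the intersections.
Player A's best responses — vs Rock: Scissors (payoff 2); vs Paper: Paper (payoff 3); vs Scissors: Rock (payoff 3).
Player B's best responses — vs Rock: Scissors (payoff 0); vs Paper: Paper (payoff 3); vs Scissors: Rock (payoff 8).
Mutual best responses occur at (Rock, Scissors), (Paper, Paper), and (Scissors, Rock); at each, neither player gains by switching.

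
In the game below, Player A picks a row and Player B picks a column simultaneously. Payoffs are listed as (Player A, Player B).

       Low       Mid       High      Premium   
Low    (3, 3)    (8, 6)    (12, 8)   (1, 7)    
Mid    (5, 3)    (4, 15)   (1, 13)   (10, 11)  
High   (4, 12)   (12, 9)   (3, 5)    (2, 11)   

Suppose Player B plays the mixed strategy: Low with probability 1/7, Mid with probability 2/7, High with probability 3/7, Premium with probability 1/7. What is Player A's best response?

Low

Player A's best reply maximizes expected payoff against the mix.
Low: (1/7)·3 + (2/7)·8 + (3/7)·12 + (1/7)·1 = 8
Mid: (1/7)·5 + (2/7)·4 + (3/7)·1 + (1/7)·10 = 26/7
High: (1/7)·4 + (2/7)·12 + (3/7)·3 + (1/7)·2 = 39/7
Highest expected payoff is 8, from Low.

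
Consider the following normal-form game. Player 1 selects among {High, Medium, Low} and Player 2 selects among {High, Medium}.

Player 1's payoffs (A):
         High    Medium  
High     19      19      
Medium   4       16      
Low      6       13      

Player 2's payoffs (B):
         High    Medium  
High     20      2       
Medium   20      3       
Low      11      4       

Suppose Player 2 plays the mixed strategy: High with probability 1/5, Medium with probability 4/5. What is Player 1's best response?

Player 1's best reply maximizes expected payoff against the mix.
High: (1/5)·19 + (4/5)·19 = 19
Medium: (1/5)·4 + (4/5)·16 = 68/5
Low: (1/5)·6 + (4/5)·13 = 58/5
Highest expected payoff is 19, from High.

High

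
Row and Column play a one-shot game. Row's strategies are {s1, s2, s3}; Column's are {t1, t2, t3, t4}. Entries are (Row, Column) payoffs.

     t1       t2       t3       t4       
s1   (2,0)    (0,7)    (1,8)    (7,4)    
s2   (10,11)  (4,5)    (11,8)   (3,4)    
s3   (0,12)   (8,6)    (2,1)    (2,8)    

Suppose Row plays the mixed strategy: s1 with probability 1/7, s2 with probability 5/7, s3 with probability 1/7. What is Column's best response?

Column's best reply maximizes expected payoff against the mix.
t1: (1/7)·0 + (5/7)·11 + (1/7)·12 = 67/7
t2: (1/7)·7 + (5/7)·5 + (1/7)·6 = 38/7
t3: (1/7)·8 + (5/7)·8 + (1/7)·1 = 7
t4: (1/7)·4 + (5/7)·4 + (1/7)·8 = 32/7
Highest expected payoff is 67/7, from t1.

t1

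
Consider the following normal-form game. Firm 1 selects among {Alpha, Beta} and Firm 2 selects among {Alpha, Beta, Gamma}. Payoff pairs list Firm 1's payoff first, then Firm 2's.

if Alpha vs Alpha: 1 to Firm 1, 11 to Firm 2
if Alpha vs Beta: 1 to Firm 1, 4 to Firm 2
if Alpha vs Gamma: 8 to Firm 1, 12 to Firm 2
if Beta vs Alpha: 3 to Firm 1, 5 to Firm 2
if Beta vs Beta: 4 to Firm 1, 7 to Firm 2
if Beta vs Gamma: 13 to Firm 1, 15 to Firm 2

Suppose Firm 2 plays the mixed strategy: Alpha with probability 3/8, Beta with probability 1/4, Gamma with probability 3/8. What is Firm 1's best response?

Beta

Firm 1's best reply maximizes expected payoff against the mix.
Alpha: (3/8)·1 + (1/4)·1 + (3/8)·8 = 29/8
Beta: (3/8)·3 + (1/4)·4 + (3/8)·13 = 7
Highest expected payoff is 7, from Beta.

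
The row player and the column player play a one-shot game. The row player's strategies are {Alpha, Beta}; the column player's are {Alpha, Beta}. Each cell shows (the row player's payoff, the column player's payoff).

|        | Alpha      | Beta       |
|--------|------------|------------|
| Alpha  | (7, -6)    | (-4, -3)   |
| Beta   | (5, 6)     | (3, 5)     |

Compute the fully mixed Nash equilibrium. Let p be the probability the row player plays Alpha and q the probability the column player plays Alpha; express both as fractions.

p = 1/4, q = 7/9

In a mixed NE each player is indifferent between their pure strategies, so the opponent's mix sets the indifference.
The column player indifferent between Alpha and Beta: p·(-6) + (1−p)·6 = p·(-3) + (1−p)·5 ⟹ 6 + (-12)p = 5 + (-8)p ⟹ p = 1/4.
The row player indifferent between Alpha and Beta: q·7 + (1−q)·(-4) = q·5 + (1−q)·3 ⟹ (-4) + 11q = 3 + 2q ⟹ q = 7/9.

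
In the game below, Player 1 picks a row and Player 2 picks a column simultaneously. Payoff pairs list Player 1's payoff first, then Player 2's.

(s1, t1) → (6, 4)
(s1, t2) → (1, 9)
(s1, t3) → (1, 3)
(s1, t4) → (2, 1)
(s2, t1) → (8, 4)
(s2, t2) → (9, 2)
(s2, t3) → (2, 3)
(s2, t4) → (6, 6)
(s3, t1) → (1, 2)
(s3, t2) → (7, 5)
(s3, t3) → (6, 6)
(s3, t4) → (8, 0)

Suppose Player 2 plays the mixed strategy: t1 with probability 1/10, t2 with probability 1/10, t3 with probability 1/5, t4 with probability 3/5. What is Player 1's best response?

Compute Player 1's expected payoff from each pure strategy against the given mix.
s1: (1/10)·6 + (1/10)·1 + (1/5)·1 + (3/5)·2 = 21/10
s2: (1/10)·8 + (1/10)·9 + (1/5)·2 + (3/5)·6 = 57/10
s3: (1/10)·1 + (1/10)·7 + (1/5)·6 + (3/5)·8 = 34/5
Highest expected payoff is 34/5, from s3.

s3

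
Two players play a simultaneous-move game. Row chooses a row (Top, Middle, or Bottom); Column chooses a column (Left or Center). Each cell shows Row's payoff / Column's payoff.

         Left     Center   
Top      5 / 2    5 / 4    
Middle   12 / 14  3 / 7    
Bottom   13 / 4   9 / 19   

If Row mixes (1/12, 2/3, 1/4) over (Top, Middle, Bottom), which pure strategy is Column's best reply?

Compute Column's expected payoff from each pure strategy against the given mix.
Left: (1/12)·2 + (2/3)·14 + (1/4)·4 = 21/2
Center: (1/12)·4 + (2/3)·7 + (1/4)·19 = 39/4
Highest expected payoff is 21/2, from Left.

Left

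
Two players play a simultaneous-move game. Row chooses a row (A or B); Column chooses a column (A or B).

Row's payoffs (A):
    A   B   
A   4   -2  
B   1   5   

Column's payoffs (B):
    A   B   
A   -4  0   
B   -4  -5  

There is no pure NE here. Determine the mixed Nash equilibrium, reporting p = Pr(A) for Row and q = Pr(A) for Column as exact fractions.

In a mixed NE each player is indifferent between their pure strategies, so the opponent's mix sets the indifference.
Column indifferent between A and B: p·(-4) + (1−p)·(-4) = p·0 + (1−p)·(-5) ⟹ (-4) + 0p = (-5) + 5p ⟹ p = 1/5.
Row indifferent between A and B: q·4 + (1−q)·(-2) = q·1 + (1−q)·5 ⟹ (-2) + 6q = 5 + (-4)q ⟹ q = 7/10.

p = 1/5, q = 7/10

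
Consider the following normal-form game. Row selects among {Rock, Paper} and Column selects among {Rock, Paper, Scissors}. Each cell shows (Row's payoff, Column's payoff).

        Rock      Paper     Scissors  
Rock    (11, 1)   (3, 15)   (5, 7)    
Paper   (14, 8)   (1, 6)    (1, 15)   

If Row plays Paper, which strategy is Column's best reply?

Scissors

With Row fixed at Paper, Column's payoffs are: Rock → 8, Paper → 6, Scissors → 15.
The maximum is 15, achieved by Scissors.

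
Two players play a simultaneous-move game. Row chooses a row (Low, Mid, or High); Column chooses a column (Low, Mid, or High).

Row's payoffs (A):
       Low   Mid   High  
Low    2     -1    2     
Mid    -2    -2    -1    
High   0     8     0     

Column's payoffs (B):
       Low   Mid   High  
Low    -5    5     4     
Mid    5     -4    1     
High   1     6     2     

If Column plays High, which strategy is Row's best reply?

Low

With Column fixed at High, Row's payoffs are: Low → 2, Mid → -1, High → 0.
The maximum is 2, achieved by Low.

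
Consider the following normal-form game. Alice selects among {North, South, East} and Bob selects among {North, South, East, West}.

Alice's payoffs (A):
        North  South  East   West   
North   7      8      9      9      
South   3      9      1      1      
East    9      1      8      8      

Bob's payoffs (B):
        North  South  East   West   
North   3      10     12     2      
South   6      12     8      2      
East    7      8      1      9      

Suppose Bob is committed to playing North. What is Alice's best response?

With Bob fixed at North, Alice's payoffs are: North → 7, South → 3, East → 9.
The maximum is 9, achieved by East.

East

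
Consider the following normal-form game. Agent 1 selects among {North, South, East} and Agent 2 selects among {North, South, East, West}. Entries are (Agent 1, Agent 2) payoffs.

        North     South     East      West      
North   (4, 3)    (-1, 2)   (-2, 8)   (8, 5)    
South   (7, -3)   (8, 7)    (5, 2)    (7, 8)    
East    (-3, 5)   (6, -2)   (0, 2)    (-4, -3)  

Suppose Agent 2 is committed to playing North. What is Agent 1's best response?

With Agent 2 fixed at North, Agent 1's payoffs are: North → 4, South → 7, East → -3.
The maximum is 7, achieved by South.

South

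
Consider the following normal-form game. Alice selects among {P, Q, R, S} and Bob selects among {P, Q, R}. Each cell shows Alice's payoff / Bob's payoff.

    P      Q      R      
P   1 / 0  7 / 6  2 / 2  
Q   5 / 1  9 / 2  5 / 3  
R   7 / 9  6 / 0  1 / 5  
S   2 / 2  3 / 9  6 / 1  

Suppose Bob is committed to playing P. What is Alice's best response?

R

With Bob fixed at P, Alice's payoffs are: P → 1, Q → 5, R → 7, S → 2.
The maximum is 7, achieved by R.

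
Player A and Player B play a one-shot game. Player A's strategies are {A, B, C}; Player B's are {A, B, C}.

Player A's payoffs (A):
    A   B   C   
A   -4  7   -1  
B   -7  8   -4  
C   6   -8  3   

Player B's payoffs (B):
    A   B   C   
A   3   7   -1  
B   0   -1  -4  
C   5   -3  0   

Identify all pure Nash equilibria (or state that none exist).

A profile is a Nash equilibrium when each player is best-responding to the other.
Player A's best responses — vs A: C (payoff 6); vs B: B (payoff 8); vs C: C (payoff 3).
Player B's best responses — vs A: B (payoff 7); vs B: A (payoff 0); vs C: A (payoff 5).
The only mutual best response is (C, A); neither player gains by switching there.

(C, A)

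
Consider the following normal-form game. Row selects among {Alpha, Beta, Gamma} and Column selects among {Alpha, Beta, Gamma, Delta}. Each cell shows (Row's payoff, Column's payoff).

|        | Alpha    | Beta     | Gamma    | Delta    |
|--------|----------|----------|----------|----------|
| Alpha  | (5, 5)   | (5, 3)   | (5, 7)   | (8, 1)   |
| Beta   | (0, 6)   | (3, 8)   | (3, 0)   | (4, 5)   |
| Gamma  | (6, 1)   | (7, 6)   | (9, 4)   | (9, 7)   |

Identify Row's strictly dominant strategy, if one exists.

Check whether one of Row's strategies beats all alternatives regardless of what the opponent does.
Gamma strictly dominates: vs Alpha: 6 > each of {5, 0}; vs Beta: 7 > each of {5, 3}; vs Gamma: 9 > each of {5, 3}; vs Delta: 9 > each of {8, 4}.

Gamma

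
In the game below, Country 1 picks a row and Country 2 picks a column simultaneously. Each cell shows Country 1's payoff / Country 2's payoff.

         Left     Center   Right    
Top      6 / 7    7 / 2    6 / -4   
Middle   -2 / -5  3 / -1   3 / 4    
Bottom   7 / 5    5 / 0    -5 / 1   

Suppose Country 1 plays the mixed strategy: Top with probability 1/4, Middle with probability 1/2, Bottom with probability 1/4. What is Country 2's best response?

Right

Compute Country 2's expected payoff from each pure strategy against the given mix.
Left: (1/4)·7 + (1/2)·(-5) + (1/4)·5 = 1/2
Center: (1/4)·2 + (1/2)·(-1) + (1/4)·0 = 0
Right: (1/4)·(-4) + (1/2)·4 + (1/4)·1 = 5/4
Highest expected payoff is 5/4, from Right.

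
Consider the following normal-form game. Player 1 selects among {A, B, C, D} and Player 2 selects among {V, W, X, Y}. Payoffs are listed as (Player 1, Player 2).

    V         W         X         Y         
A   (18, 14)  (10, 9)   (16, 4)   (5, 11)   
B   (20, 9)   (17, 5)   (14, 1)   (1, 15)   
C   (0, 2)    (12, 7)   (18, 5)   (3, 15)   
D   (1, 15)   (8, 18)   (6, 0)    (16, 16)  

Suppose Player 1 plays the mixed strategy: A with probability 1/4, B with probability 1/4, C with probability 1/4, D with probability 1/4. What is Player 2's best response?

Y

Compute Player 2's expected payoff from each pure strategy against the given mix.
V: (1/4)·14 + (1/4)·9 + (1/4)·2 + (1/4)·15 = 10
W: (1/4)·9 + (1/4)·5 + (1/4)·7 + (1/4)·18 = 39/4
X: (1/4)·4 + (1/4)·1 + (1/4)·5 + (1/4)·0 = 5/2
Y: (1/4)·11 + (1/4)·15 + (1/4)·15 + (1/4)·16 = 57/4
Highest expected payoff is 57/4, from Y.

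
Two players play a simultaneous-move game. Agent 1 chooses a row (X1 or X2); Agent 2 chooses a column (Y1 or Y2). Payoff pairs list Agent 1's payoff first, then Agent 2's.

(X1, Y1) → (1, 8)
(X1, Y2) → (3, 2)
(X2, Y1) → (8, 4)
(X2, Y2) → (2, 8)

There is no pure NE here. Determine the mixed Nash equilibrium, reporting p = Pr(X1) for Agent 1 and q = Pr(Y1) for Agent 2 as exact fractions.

In a mixed NE each player is indifferent between their pure strategies, so the opponent's mix sets the indifference.
Agent 2 indifferent between Y1 and Y2: p·8 + (1−p)·4 = p·2 + (1−p)·8 ⟹ 4 + 4p = 8 + (-6)p ⟹ p = 2/5.
Agent 1 indifferent between X1 and X2: q·1 + (1−q)·3 = q·8 + (1−q)·2 ⟹ 3 + (-2)q = 2 + 6q ⟹ q = 1/8.

p = 2/5, q = 1/8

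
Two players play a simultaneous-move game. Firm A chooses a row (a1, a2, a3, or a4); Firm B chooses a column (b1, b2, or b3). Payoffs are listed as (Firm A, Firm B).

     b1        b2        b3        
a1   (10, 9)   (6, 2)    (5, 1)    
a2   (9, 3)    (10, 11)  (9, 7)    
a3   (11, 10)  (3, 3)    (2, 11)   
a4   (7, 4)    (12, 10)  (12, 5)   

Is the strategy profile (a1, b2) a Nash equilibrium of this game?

No

Holding Firm B at b2: Firm A gets 6 from a1 but could get 12 by switching to a4. Firm A has a profitable deviation.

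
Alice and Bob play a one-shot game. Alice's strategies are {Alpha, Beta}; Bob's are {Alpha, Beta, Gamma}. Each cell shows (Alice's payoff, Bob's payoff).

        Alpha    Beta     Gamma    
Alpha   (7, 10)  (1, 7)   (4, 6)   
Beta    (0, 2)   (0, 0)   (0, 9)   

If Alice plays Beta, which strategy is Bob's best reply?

Gamma

With Alice fixed at Beta, Bob's payoffs are: Alpha → 2, Beta → 0, Gamma → 9.
The maximum is 9, achieved by Gamma.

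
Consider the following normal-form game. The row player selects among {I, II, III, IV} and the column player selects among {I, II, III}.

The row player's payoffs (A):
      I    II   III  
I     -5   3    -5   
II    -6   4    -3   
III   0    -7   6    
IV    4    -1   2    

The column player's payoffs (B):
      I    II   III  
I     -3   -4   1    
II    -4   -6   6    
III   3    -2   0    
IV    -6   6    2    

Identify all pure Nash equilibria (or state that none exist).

None

Find each player's best response to every opponent strategy; NE are the intersections.
The row player's best responses — vs I: IV (payoff 4); vs II: II (payoff 4); vs III: III (payoff 6).
The column player's best responses — vs I: III (payoff 1); vs II: III (payoff 6); vs III: I (payoff 3); vs IV: II (payoff 6).
No cell has both players best-responding. For instance, the row player's best reply to I is IV, but against IV the column player prefers II over I.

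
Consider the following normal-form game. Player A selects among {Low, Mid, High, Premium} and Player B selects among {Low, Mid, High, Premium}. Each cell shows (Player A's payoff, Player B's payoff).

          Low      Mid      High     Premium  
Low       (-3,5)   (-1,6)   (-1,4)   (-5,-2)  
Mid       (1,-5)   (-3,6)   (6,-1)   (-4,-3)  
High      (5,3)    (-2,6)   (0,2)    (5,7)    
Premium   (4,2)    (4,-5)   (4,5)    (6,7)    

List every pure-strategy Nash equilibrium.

(Premium, Premium)

Find each player's best response to every opponent strategy; NE are the intersections.
Player A's best responses — vs Low: High (payoff 5); vs Mid: Premium (payoff 4); vs High: Mid (payoff 6); vs Premium: Premium (payoff 6).
Player B's best responses — vs Low: Mid (payoff 6); vs Mid: Mid (payoff 6); vs High: Premium (payoff 7); vs Premium: Premium (payoff 7).
The only mutual best response is (Premium, Premium); neither player gains by switching there.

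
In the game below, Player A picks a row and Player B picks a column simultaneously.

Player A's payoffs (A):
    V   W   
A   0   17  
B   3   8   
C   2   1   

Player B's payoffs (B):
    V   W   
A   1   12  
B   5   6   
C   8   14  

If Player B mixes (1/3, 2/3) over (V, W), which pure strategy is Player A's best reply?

A

Compute Player A's expected payoff from each pure strategy against the given mix.
A: (1/3)·0 + (2/3)·17 = 34/3
B: (1/3)·3 + (2/3)·8 = 19/3
C: (1/3)·2 + (2/3)·1 = 4/3
Highest expected payoff is 34/3, from A.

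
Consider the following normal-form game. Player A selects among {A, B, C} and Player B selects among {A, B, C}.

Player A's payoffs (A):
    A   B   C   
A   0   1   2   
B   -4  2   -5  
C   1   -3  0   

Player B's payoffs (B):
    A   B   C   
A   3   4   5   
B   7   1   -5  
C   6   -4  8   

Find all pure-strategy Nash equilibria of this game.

A profile is a Nash equilibrium when each player is best-responding to the other.
Player A's best responses — vs A: C (payoff 1); vs B: B (payoff 2); vs C: A (payoff 2).
Player B's best responses — vs A: C (payoff 5); vs B: A (payoff 7); vs C: C (payoff 8).
The only mutual best response is (A, C); neither player gains by switching there.

(A, C)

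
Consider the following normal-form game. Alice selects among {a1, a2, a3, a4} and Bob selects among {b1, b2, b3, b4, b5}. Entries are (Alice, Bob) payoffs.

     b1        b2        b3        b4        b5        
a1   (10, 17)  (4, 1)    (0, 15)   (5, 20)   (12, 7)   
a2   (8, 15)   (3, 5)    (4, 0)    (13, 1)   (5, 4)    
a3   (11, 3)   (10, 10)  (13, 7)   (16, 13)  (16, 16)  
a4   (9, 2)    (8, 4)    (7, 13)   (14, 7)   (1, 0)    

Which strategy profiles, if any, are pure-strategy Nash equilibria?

A profile is a Nash equilibrium when each player is best-responding to the other.
Alice's best responses — vs b1: a3 (payoff 11); vs b2: a3 (payoff 10); vs b3: a3 (payoff 13); vs b4: a3 (payoff 16); vs b5: a3 (payoff 16).
Bob's best responses — vs a1: b4 (payoff 20); vs a2: b1 (payoff 15); vs a3: b5 (payoff 16); vs a4: b3 (payoff 13).
The only mutual best response is (a3, b5); neither player gains by switching there.

(a3, b5)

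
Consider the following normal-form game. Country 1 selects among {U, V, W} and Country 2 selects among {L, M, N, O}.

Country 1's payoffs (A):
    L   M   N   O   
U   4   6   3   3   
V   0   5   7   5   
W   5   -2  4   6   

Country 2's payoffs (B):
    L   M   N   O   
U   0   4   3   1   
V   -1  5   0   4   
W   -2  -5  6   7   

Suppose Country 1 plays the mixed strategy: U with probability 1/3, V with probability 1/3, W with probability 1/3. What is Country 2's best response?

Country 2's best reply maximizes expected payoff against the mix.
L: (1/3)·0 + (1/3)·(-1) + (1/3)·(-2) = -1
M: (1/3)·4 + (1/3)·5 + (1/3)·(-5) = 4/3
N: (1/3)·3 + (1/3)·0 + (1/3)·6 = 3
O: (1/3)·1 + (1/3)·4 + (1/3)·7 = 4
Highest expected payoff is 4, from O.

O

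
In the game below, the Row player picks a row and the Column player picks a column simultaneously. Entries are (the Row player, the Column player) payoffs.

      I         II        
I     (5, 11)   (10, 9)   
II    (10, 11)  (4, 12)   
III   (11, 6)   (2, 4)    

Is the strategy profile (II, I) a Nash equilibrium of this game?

No

Holding the Column player at I: the Row player gets 10 from II but could get 11 by switching to III. The Row player has a profitable deviation.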